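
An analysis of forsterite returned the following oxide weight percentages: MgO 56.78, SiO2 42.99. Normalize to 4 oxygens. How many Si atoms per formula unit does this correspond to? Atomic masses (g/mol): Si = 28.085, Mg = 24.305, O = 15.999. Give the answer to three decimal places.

1.008 Si apfu

56.78 wt% MgO ÷ 40.304 g/mol = 1.40879 mol, giving 1.40879 Mg and 1.40879 O.
42.99 wt% SiO2 ÷ 60.083 g/mol = 0.71551 mol, giving 0.71551 Si and 1.43102 O.
Oxygen sums to 2.83981; scaling by 4/2.83981 = 1.40854 puts the formula on 4 O.
Si: 0.71551 × 1.40854 = 1.008 atoms per formula unit.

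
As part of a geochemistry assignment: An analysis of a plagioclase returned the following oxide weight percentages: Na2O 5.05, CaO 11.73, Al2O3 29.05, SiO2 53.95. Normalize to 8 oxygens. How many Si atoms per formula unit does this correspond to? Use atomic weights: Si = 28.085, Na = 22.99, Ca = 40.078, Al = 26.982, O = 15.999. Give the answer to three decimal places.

5.05 wt% Na2O ÷ 61.979 g/mol = 0.08148 mol, giving 0.16296 Na and 0.08148 O.
11.73 wt% CaO ÷ 56.077 g/mol = 0.20918 mol, giving 0.20918 Ca and 0.20918 O.
29.05 wt% Al2O3 ÷ 101.961 g/mol = 0.28491 mol, giving 0.56982 Al and 0.85473 O.
53.95 wt% SiO2 ÷ 60.083 g/mol = 0.89792 mol, giving 0.89792 Si and 1.79584 O.
Oxygen sums to 2.94123; scaling by 8/2.94123 = 2.71995 puts the formula on 8 O.
Si: 0.89792 × 2.71995 = 2.442 atoms per formula unit.

2.442 Si apfu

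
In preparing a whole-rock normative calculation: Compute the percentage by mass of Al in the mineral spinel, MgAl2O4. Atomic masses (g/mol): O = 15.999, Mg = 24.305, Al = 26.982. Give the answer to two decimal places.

37.93 mass %

Molar mass of MgAl2O4: 1*24.305 + 2*26.982 + 4*15.999 = 142.265 g/mol.
Mass of Al per formula unit: 2 × 26.982 = 53.964 g.
Weight fraction Al = 53.964 / 142.265 = 0.3793.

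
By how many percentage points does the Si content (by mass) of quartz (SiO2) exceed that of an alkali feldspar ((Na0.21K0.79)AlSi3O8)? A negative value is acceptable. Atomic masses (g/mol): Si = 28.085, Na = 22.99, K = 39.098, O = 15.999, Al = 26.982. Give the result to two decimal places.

16.10 percentage points

Si in SiO2: molar mass 60.083 g/mol; 1×28.085 = 28.085 g → 46.74 wt%.
Si in (Na0.21K0.79)AlSi3O8: molar mass 274.944 g/mol; 3×28.085 = 84.255 g → 30.64 wt%.
Difference = 46.74 − 30.64 = 16.10 percentage points.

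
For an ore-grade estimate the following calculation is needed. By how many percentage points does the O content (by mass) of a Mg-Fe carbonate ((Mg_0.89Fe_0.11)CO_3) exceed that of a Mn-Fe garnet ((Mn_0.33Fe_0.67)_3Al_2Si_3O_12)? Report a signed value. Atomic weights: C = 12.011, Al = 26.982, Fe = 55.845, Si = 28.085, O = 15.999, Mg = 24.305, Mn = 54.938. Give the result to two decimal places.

16.04 percentage points

First mineral: 47.997 g O in 87.782 g formula = 54.68 wt% O.
Second mineral: 191.988 g O in 496.844 g formula = 38.64 wt% O.
54.68% − 38.64% gives a difference of 16.04 percentage points.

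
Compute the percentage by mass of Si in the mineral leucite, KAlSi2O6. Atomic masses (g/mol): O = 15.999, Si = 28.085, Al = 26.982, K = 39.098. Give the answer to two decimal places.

25.74 weight percent

M(KAlSi2O6) = 218.244 g/mol.
Si contributes 2 × 28.085 = 56.170 g per mole.
56.170/218.244 = 0.2574 → 25.74%.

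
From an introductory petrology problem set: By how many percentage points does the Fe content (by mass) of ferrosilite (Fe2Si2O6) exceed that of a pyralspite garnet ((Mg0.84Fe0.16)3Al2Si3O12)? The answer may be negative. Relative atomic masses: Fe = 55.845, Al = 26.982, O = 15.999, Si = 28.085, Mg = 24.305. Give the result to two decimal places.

M(Fe2Si2O6) = 263.854 g/mol, so wt% Fe = 111.690/263.854 × 100 = 42.33%.
M((Mg0.84Fe0.16)3Al2Si3O12) = 418.261 g/mol, so wt% Fe = 26.806/418.261 × 100 = 6.41%.
42.33 − 6.41 = 35.92 pp.

35.92 percentage points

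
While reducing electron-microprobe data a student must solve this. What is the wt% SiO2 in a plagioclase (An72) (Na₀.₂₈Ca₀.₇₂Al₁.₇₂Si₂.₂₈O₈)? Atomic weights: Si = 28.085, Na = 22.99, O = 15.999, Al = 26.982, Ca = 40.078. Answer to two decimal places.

50.05 wt%

M(Na₀.₂₈Ca₀.₇₂Al₁.₇₂Si₂.₂₈O₈) = 273.728 g/mol; M(SiO2) = 60.083 g/mol.
Moles SiO2 per formula unit = 2.28 Si ÷ 1 = 2.2800.
SiO2 fraction = (2.2800 × 60.083) / 273.728 = 136.989/273.728 = 0.5005.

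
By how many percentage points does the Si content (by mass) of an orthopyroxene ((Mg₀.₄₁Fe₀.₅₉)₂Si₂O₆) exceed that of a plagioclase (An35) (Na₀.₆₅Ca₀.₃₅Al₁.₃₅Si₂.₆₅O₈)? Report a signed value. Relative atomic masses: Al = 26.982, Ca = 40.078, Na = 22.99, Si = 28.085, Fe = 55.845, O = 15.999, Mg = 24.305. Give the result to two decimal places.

-4.19 percentage points

First mineral: 56.170 g Si in 237.991 g formula = 23.60 wt% Si.
Second mineral: 74.425 g Si in 267.814 g formula = 27.79 wt% Si.
23.60% − 27.79% gives a difference of -4.19 percentage points.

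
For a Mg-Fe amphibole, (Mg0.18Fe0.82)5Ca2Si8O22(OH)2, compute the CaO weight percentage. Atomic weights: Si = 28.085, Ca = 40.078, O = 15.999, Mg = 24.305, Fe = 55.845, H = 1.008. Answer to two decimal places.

M((Mg0.18Fe0.82)5Ca2Si8O22(OH)2) = 941.667 g/mol; M(CaO) = 56.077 g/mol.
Moles CaO per formula unit = 2 Ca ÷ 1 = 2.0000.
CaO fraction = (2.0000 × 56.077) / 941.667 = 112.154/941.667 = 0.1191.

11.91 wt%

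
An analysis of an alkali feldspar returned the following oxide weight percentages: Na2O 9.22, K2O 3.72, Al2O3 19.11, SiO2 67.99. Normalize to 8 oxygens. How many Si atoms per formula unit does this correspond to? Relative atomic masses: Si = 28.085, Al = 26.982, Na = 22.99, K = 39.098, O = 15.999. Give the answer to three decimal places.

3.004 Si apfu

9.22 wt% Na2O ÷ 61.979 g/mol = 0.14876 mol, giving 0.29752 Na and 0.14876 O.
3.72 wt% K2O ÷ 94.195 g/mol = 0.03949 mol, giving 0.07898 K and 0.03949 O.
19.11 wt% Al2O3 ÷ 101.961 g/mol = 0.18742 mol, giving 0.37484 Al and 0.56226 O.
67.99 wt% SiO2 ÷ 60.083 g/mol = 1.13160 mol, giving 1.13160 Si and 2.26320 O.
Oxygen sums to 3.01371; scaling by 8/3.01371 = 2.65454 puts the formula on 8 O.
Si: 1.13160 × 2.65454 = 3.004 atoms per formula unit.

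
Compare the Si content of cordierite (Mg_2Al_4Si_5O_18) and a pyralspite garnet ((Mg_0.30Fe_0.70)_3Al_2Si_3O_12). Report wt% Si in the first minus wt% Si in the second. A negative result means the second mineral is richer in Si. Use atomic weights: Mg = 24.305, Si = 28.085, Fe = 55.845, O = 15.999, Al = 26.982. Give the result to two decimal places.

6.06 percentage points

Si in Mg_2Al_4Si_5O_18: molar mass 584.945 g/mol; 5×28.085 = 140.425 g → 24.01 wt%.
Si in (Mg_0.30Fe_0.70)_3Al_2Si_3O_12: molar mass 469.356 g/mol; 3×28.085 = 84.255 g → 17.95 wt%.
Difference = 24.01 − 17.95 = 6.06 percentage points.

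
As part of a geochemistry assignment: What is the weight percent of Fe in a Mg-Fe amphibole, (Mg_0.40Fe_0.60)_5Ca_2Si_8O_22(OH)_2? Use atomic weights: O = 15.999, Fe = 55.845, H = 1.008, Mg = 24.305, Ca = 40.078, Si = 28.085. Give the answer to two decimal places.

Formula mass = 2·24.305 + 3·55.845 + 2·40.078 + 8·28.085 + 24·15.999 + 2·1.008 = 906.973 g/mol, of which 167.535 g is Fe.
So Fe makes up 167.535/906.973 = 0.1847 of the mass, i.e. 18.47%.

18.47 wt%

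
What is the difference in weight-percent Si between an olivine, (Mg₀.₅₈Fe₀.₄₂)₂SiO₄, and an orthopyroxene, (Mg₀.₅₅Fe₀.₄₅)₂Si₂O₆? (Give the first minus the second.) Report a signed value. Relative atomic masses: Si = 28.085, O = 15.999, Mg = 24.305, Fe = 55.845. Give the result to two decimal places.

First mineral: 28.085 g Si in 167.185 g formula = 16.80 wt% Si.
Second mineral: 56.170 g Si in 229.160 g formula = 24.51 wt% Si.
16.80% − 24.51% gives a difference of -7.71 percentage points.

-7.71 percentage points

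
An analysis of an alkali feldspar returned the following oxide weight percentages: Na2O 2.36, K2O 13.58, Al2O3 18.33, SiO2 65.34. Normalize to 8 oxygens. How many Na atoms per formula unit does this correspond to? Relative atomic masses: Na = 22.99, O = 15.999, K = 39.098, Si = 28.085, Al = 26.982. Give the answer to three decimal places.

2.36 wt% Na2O ÷ 61.979 g/mol = 0.03808 mol, giving 0.07616 Na and 0.03808 O.
13.58 wt% K2O ÷ 94.195 g/mol = 0.14417 mol, giving 0.28834 K and 0.14417 O.
18.33 wt% Al2O3 ÷ 101.961 g/mol = 0.17977 mol, giving 0.35954 Al and 0.53931 O.
65.34 wt% SiO2 ÷ 60.083 g/mol = 1.08750 mol, giving 1.08750 Si and 2.17500 O.
Oxygen sums to 2.89656; scaling by 8/2.89656 = 2.76190 puts the formula on 8 O.
Na: 0.07616 × 2.76190 = 0.210 atoms per formula unit.

0.210 Na apfu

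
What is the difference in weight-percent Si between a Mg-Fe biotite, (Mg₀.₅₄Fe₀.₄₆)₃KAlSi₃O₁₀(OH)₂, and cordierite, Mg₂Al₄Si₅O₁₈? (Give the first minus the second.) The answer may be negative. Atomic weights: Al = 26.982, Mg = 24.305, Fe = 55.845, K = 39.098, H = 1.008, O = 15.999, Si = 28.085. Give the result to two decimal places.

First mineral: 84.255 g Si in 460.779 g formula = 18.29 wt% Si.
Second mineral: 140.425 g Si in 584.945 g formula = 24.01 wt% Si.
18.29% − 24.01% gives a difference of -5.72 percentage points.

-5.72 percentage points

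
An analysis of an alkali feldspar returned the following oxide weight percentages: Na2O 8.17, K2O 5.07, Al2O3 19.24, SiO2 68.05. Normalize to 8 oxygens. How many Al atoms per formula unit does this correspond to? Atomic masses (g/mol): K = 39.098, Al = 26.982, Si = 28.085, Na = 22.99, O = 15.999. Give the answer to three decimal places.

8.17 wt% Na2O ÷ 61.979 g/mol = 0.13182 mol, giving 0.26364 Na and 0.13182 O.
5.07 wt% K2O ÷ 94.195 g/mol = 0.05382 mol, giving 0.10764 K and 0.05382 O.
19.24 wt% Al2O3 ÷ 101.961 g/mol = 0.18870 mol, giving 0.37740 Al and 0.56610 O.
68.05 wt% SiO2 ÷ 60.083 g/mol = 1.13260 mol, giving 1.13260 Si and 2.26520 O.
Oxygen sums to 3.01694; scaling by 8/3.01694 = 2.65169 puts the formula on 8 O.
Al: 0.37740 × 2.65169 = 1.001 atoms per formula unit.

1.001 Al apfu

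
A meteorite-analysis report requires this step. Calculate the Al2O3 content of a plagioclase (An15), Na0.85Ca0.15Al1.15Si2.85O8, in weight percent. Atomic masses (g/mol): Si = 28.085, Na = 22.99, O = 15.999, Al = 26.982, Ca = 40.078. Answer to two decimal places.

M(Na0.85Ca0.15Al1.15Si2.85O8) = 264.617 g/mol; M(Al2O3) = 101.961 g/mol.
Moles Al2O3 per formula unit = 1.15 Al ÷ 2 = 0.5750.
Al2O3 fraction = (0.5750 × 101.961) / 264.617 = 58.628/264.617 = 0.2216.

22.16 wt%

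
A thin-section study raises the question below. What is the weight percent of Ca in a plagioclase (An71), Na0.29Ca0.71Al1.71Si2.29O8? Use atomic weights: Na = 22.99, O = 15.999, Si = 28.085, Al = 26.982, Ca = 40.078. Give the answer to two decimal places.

10.40 weight percent

Formula mass = 0.29*22.99 + 0.71*40.078 + 1.71*26.982 + 2.29*28.085 + 8*15.999 = 273.568 g/mol, of which 28.455 g is Ca.
So Ca makes up 28.455/273.568 = 0.1040 of the mass, i.e. 10.40%.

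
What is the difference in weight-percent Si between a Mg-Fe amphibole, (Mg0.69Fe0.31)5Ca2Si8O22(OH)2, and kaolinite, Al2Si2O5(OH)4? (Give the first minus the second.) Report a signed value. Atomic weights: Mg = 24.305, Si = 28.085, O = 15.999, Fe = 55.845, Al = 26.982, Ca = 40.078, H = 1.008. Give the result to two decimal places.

4.33 percentage points

Si in (Mg0.69Fe0.31)5Ca2Si8O22(OH)2: molar mass 861.240 g/mol; 8×28.085 = 224.680 g → 26.09 wt%.
Si in Al2Si2O5(OH)4: molar mass 258.157 g/mol; 2×28.085 = 56.170 g → 21.76 wt%.
Difference = 26.09 − 21.76 = 4.33 percentage points.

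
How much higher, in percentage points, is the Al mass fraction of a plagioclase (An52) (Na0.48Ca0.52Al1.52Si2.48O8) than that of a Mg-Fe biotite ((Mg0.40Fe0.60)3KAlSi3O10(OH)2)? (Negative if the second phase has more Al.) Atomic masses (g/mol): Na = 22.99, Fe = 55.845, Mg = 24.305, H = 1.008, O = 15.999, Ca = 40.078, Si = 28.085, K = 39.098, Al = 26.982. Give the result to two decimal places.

9.47 percentage points

Al in Na0.48Ca0.52Al1.52Si2.48O8: molar mass 270.531 g/mol; 1.52×26.982 = 41.013 g → 15.16 wt%.
Al in (Mg0.40Fe0.60)3KAlSi3O10(OH)2: molar mass 474.026 g/mol; 1×26.982 = 26.982 g → 5.69 wt%.
Difference = 15.16 − 5.69 = 9.47 percentage points.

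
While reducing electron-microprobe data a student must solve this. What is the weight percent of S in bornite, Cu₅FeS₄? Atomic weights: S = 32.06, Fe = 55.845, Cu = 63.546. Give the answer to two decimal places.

25.56 weight percent

Molar mass of Cu₅FeS₄: 5×63.546 + 1×55.845 + 4×32.06 = 501.815 g/mol.
Mass of S per formula unit: 4 × 32.06 = 128.240 g.
Weight fraction S = 128.240 / 501.815 = 0.2556.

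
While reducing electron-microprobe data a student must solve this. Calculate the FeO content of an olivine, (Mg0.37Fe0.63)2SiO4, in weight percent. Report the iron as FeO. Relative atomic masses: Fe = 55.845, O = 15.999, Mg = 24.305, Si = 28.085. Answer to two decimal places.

Formula mass = 180.431 g/mol.
1.26 Fe → 1.2600 mol FeO per formula unit; M(FeO) = 71.844, so FeO mass = 90.523 g.
90.523/180.431 × 100 = 50.17 wt%.

50.17 wt%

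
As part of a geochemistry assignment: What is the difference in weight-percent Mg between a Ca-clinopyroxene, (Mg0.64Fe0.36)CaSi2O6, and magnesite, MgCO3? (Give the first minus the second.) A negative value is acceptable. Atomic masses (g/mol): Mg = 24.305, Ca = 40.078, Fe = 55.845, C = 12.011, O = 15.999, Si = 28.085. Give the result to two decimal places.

Mg in (Mg0.64Fe0.36)CaSi2O6: molar mass 227.901 g/mol; 0.64×24.305 = 15.555 g → 6.83 wt%.
Mg in MgCO3: molar mass 84.313 g/mol; 1×24.305 = 24.305 g → 28.83 wt%.
Difference = 6.83 − 28.83 = -22.00 percentage points.

-22.00 percentage points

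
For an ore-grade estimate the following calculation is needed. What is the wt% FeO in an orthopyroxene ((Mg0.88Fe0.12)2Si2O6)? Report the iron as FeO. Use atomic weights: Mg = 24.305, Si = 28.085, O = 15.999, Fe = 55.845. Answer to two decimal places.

M((Mg0.88Fe0.12)2Si2O6) = 208.344 g/mol; M(FeO) = 71.844 g/mol.
Moles FeO per formula unit = 0.24 Fe ÷ 1 = 0.2400.
FeO fraction = (0.2400 × 71.844) / 208.344 = 17.243/208.344 = 0.0828.

8.28 wt%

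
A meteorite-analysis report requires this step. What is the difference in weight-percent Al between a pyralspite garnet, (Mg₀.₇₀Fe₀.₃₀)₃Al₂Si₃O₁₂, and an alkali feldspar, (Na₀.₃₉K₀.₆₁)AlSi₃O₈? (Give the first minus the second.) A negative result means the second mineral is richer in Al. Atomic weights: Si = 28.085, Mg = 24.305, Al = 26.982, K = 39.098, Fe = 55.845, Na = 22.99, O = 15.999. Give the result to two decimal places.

First mineral: 53.964 g Al in 431.508 g formula = 12.51 wt% Al.
Second mineral: 26.982 g Al in 272.045 g formula = 9.92 wt% Al.
12.51% − 9.92% gives a difference of 2.59 percentage points.

2.59 percentage points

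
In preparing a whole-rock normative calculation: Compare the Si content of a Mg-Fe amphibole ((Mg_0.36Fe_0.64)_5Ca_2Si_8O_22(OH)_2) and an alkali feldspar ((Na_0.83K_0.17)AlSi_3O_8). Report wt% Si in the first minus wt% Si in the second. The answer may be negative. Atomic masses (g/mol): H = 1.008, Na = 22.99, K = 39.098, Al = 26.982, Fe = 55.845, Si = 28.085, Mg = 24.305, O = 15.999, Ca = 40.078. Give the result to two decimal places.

M((Mg_0.36Fe_0.64)_5Ca_2Si_8O_22(OH)_2) = 913.281 g/mol, so wt% Si = 224.680/913.281 × 100 = 24.60%.
M((Na_0.83K_0.17)AlSi_3O_8) = 264.957 g/mol, so wt% Si = 84.255/264.957 × 100 = 31.80%.
24.60 − 31.80 = -7.20 pp.

-7.20 percentage points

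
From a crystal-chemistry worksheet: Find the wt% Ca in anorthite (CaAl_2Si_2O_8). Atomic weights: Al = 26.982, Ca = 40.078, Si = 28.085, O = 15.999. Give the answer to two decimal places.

14.41 weight percent

Molar mass of CaAl_2Si_2O_8: 1×40.078 + 2×26.982 + 2×28.085 + 8×15.999 = 278.204 g/mol.
Mass of Ca per formula unit: 1 × 40.078 = 40.078 g.
Weight fraction Ca = 40.078 / 278.204 = 0.1441.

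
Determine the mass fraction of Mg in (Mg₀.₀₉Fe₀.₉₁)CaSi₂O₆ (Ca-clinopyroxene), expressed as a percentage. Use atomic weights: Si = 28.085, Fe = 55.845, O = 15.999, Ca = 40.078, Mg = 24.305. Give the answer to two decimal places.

0.89 mass %

Formula mass = 0.09×24.305 + 0.91×55.845 + 1×40.078 + 2×28.085 + 6×15.999 = 245.248 g/mol, of which 2.187 g is Mg.
So Mg makes up 2.187/245.248 = 0.0089 of the mass, i.e. 0.89%.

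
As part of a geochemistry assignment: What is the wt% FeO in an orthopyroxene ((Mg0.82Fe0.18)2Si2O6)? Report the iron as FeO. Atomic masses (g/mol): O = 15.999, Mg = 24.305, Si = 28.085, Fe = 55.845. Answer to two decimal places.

12.19 wt%

Molar mass of (Mg0.82Fe0.18)2Si2O6 = 1.64×24.305 + 0.36×55.845 + 2×28.085 + 6×15.999 = 212.128 g/mol.
Each formula unit contains 0.36 Fe, equivalent to 0.36/1 = 0.3600 mol FeO.
M(FeO) = 1×55.845 + 1×15.999 = 71.844 g/mol.
Mass of FeO per formula unit = 0.3600 × 71.844 = 25.864 g.
FeO wt% = 25.864 / 212.128 × 100 = 12.19%.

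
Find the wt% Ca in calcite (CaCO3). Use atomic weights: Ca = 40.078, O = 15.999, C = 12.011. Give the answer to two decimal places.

40.04 mass %

M(CaCO3) = 100.086 g/mol.
Ca contributes 1 × 40.078 = 40.078 g per mole.
40.078/100.086 = 0.4004 → 40.04%.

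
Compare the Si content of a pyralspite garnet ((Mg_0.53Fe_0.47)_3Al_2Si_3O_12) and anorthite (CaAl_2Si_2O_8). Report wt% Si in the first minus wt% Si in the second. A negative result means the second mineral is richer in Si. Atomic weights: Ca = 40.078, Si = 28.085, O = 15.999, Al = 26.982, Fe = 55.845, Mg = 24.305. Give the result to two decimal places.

-1.37 percentage points

Si in (Mg_0.53Fe_0.47)_3Al_2Si_3O_12: molar mass 447.593 g/mol; 3×28.085 = 84.255 g → 18.82 wt%.
Si in CaAl_2Si_2O_8: molar mass 278.204 g/mol; 2×28.085 = 56.170 g → 20.19 wt%.
Difference = 18.82 − 20.19 = -1.37 percentage points.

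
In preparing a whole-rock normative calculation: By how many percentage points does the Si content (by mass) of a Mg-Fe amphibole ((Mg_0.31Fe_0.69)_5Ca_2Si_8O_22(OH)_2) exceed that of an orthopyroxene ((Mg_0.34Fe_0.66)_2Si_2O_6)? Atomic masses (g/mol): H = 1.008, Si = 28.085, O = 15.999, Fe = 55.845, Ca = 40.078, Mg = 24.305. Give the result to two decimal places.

M((Mg_0.31Fe_0.69)_5Ca_2Si_8O_22(OH)_2) = 921.166 g/mol, so wt% Si = 224.680/921.166 × 100 = 24.39%.
M((Mg_0.34Fe_0.66)_2Si_2O_6) = 242.407 g/mol, so wt% Si = 56.170/242.407 × 100 = 23.17%.
24.39 − 23.17 = 1.22 pp.

1.22 percentage points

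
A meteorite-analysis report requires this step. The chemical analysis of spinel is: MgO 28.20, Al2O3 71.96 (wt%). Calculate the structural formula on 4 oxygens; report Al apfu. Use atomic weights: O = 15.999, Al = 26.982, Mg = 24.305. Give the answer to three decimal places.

2.004 Al apfu

MgO: 28.20/40.304 = 0.69968 mol → 0.69968 mol Mg, 0.69968 mol O.
Al2O3: 71.96/101.961 = 0.70576 mol → 1.41152 mol Al, 2.11728 mol O.
Total oxygen = 2.81696 mol. Normalization factor = 4/2.81696 = 1.41997.
Al per 4 O = 1.41152 × 1.41997 = 2.004.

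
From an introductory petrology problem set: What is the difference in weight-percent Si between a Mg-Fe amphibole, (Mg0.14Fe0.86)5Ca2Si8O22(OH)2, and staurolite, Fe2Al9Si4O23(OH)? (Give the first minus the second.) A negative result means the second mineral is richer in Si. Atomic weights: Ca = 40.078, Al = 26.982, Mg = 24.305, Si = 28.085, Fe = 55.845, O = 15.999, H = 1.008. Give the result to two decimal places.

First mineral: 224.680 g Si in 947.975 g formula = 23.70 wt% Si.
Second mineral: 112.340 g Si in 851.852 g formula = 13.19 wt% Si.
23.70% − 13.19% gives a difference of 10.51 percentage points.

10.51 percentage points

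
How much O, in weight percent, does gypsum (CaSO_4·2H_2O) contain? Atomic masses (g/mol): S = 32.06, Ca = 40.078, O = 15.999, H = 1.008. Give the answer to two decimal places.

55.76 weight percent

M(CaSO_4·2H_2O) = 172.164 g/mol.
O contributes 6 × 15.999 = 95.994 g per mole.
95.994/172.164 = 0.5576 → 55.76%.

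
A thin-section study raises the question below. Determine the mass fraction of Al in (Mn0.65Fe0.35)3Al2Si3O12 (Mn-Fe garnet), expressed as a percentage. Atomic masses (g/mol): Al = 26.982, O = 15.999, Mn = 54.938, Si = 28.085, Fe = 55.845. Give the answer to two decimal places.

M((Mn0.65Fe0.35)3Al2Si3O12) = 495.973 g/mol.
Al contributes 2 × 26.982 = 53.964 g per mole.
53.964/495.973 = 0.1088 → 10.88%.

10.88 wt%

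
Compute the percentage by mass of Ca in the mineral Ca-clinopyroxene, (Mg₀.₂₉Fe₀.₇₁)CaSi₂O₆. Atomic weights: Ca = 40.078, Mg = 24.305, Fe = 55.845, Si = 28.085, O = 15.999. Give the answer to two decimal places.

Molar mass of (Mg₀.₂₉Fe₀.₇₁)CaSi₂O₆: 0.29×24.305 + 0.71×55.845 + 1×40.078 + 2×28.085 + 6×15.999 = 238.940 g/mol.
Mass of Ca per formula unit: 1 × 40.078 = 40.078 g.
Weight fraction Ca = 40.078 / 238.940 = 0.1677.

16.77 mass %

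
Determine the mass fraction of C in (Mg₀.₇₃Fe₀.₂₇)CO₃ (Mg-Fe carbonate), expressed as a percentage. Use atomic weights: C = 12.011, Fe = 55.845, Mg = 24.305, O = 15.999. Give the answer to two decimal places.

12.94 wt%

Molar mass of (Mg₀.₇₃Fe₀.₂₇)CO₃: 0.73*24.305 + 0.27*55.845 + 1*12.011 + 3*15.999 = 92.829 g/mol.
Mass of C per formula unit: 1 × 12.011 = 12.011 g.
Weight fraction C = 12.011 / 92.829 = 0.1294.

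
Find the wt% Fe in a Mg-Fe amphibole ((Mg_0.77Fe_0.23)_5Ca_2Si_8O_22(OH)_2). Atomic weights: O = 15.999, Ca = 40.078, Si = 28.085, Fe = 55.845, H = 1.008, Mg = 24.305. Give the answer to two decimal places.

7.57 wt%

M((Mg_0.77Fe_0.23)_5Ca_2Si_8O_22(OH)_2) = 848.624 g/mol.
Fe contributes 1.15 × 55.845 = 64.222 g per mole.
64.222/848.624 = 0.0757 → 7.57%.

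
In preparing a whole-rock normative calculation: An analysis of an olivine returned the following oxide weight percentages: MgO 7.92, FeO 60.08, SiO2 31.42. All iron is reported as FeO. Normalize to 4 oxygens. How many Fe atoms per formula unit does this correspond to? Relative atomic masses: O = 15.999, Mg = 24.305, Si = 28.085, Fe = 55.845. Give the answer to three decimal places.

7.92 wt% MgO ÷ 40.304 g/mol = 0.19651 mol, giving 0.19651 Mg and 0.19651 O.
60.08 wt% FeO ÷ 71.844 g/mol = 0.83626 mol, giving 0.83626 Fe and 0.83626 O.
31.42 wt% SiO2 ÷ 60.083 g/mol = 0.52294 mol, giving 0.52294 Si and 1.04588 O.
Oxygen sums to 2.07865; scaling by 4/2.07865 = 1.92433 puts the formula on 4 O.
Fe: 0.83626 × 1.92433 = 1.609 atoms per formula unit.

1.609 Fe apfu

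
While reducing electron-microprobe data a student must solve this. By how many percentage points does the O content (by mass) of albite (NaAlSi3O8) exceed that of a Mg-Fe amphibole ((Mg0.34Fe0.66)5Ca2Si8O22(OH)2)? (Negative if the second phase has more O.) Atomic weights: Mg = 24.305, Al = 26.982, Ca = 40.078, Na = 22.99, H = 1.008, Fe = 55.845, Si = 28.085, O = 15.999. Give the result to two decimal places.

O in NaAlSi3O8: molar mass 262.219 g/mol; 8×15.999 = 127.992 g → 48.81 wt%.
O in (Mg0.34Fe0.66)5Ca2Si8O22(OH)2: molar mass 916.435 g/mol; 24×15.999 = 383.976 g → 41.90 wt%.
Difference = 48.81 − 41.90 = 6.91 percentage points.

6.91 percentage points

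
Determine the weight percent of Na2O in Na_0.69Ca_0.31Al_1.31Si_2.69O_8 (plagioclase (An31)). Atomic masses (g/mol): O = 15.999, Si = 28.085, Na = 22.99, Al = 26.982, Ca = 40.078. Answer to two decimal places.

Formula mass = 267.174 g/mol.
0.69 Na → 0.3450 mol Na2O per formula unit; M(Na2O) = 61.979, so Na2O mass = 21.383 g.
21.383/267.174 × 100 = 8.00 wt%.

8.00 wt%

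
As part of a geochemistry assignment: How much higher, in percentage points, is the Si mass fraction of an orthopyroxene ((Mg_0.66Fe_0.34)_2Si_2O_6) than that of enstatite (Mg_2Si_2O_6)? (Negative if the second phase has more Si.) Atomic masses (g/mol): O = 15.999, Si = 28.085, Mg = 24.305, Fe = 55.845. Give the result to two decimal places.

M((Mg_0.66Fe_0.34)_2Si_2O_6) = 222.221 g/mol, so wt% Si = 56.170/222.221 × 100 = 25.28%.
M(Mg_2Si_2O_6) = 200.774 g/mol, so wt% Si = 56.170/200.774 × 100 = 27.98%.
25.28 − 27.98 = -2.70 pp.

-2.70 percentage points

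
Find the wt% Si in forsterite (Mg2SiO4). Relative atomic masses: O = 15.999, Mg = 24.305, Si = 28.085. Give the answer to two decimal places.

M(Mg2SiO4) = 140.691 g/mol.
Si contributes 1 × 28.085 = 28.085 g per mole.
28.085/140.691 = 0.1996 → 19.96%.

19.96 weight percent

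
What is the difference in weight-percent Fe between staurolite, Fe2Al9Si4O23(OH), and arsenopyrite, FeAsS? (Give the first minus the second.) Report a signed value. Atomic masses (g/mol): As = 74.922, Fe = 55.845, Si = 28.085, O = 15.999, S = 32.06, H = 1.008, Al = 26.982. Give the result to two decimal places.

-21.19 percentage points

Fe in Fe2Al9Si4O23(OH): molar mass 851.852 g/mol; 2×55.845 = 111.690 g → 13.11 wt%.
Fe in FeAsS: molar mass 162.827 g/mol; 1×55.845 = 55.845 g → 34.30 wt%.
Difference = 13.11 − 34.30 = -21.19 percentage points.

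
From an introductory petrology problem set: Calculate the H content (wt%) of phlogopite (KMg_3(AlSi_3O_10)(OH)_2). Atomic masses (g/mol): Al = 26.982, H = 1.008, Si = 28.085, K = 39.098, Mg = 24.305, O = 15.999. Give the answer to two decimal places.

0.48 wt%

Formula mass = 1*39.098 + 3*24.305 + 1*26.982 + 3*28.085 + 12*15.999 + 2*1.008 = 417.254 g/mol, of which 2.016 g is H.
So H makes up 2.016/417.254 = 0.0048 of the mass, i.e. 0.48%.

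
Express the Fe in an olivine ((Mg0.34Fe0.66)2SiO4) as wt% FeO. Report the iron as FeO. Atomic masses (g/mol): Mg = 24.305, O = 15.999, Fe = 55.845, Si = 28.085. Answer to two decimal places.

M((Mg0.34Fe0.66)2SiO4) = 182.324 g/mol; M(FeO) = 71.844 g/mol.
Moles FeO per formula unit = 1.32 Fe ÷ 1 = 1.3200.
FeO fraction = (1.3200 × 71.844) / 182.324 = 94.834/182.324 = 0.5201.

52.01 wt%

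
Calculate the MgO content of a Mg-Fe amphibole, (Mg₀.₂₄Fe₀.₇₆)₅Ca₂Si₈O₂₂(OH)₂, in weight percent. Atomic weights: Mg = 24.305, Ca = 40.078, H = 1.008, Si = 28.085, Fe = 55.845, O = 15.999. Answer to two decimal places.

Formula mass = 932.205 g/mol.
1.20 Mg → 1.2000 mol MgO per formula unit; M(MgO) = 40.304, so MgO mass = 48.365 g.
48.365/932.205 × 100 = 5.19 wt%.

5.19 wt%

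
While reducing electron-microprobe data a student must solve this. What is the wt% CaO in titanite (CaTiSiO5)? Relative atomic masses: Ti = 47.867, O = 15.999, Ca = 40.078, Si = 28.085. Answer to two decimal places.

Molar mass of CaTiSiO5 = 1×40.078 + 1×47.867 + 1×28.085 + 5×15.999 = 196.025 g/mol.
Each formula unit contains 1 Ca, equivalent to 1/1 = 1.0000 mol CaO.
M(CaO) = 1×40.078 + 1×15.999 = 56.077 g/mol.
Mass of CaO per formula unit = 1.0000 × 56.077 = 56.077 g.
CaO wt% = 56.077 / 196.025 × 100 = 28.61%.

28.61 wt%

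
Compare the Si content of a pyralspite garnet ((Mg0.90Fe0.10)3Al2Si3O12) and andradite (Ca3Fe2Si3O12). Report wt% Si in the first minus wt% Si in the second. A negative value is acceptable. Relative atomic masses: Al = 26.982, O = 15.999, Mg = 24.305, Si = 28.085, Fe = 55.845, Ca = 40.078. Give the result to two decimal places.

Si in (Mg0.90Fe0.10)3Al2Si3O12: molar mass 412.584 g/mol; 3×28.085 = 84.255 g → 20.42 wt%.
Si in Ca3Fe2Si3O12: molar mass 508.167 g/mol; 3×28.085 = 84.255 g → 16.58 wt%.
Difference = 20.42 − 16.58 = 3.84 percentage points.

3.84 percentage points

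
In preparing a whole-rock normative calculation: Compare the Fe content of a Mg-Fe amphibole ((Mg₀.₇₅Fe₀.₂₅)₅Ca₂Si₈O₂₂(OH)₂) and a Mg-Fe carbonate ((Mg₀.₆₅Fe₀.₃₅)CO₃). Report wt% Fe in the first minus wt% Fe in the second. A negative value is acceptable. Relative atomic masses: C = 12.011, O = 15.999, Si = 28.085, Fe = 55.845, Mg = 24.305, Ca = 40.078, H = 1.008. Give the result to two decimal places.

First mineral: 69.806 g Fe in 851.778 g formula = 8.20 wt% Fe.
Second mineral: 19.546 g Fe in 95.352 g formula = 20.50 wt% Fe.
8.20% − 20.50% gives a difference of -12.30 percentage points.

-12.30 percentage points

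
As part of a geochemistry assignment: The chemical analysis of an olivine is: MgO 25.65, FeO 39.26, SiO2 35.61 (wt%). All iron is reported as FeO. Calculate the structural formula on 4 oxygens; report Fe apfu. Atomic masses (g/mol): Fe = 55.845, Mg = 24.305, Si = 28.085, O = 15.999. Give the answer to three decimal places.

MgO (M=40.304): mol = 0.63641; Mg = 0.63641, O = 0.63641.
FeO (M=71.844): mol = 0.54646; Fe = 0.54646, O = 0.54646.
SiO2 (M=60.083): mol = 0.59268; Si = 0.59268, O = 1.18536.
ΣO = 2.36823; factor = 4/ΣO = 1.68903.
Fe apfu = 0.54646 × 1.68903 = 0.923.

0.923 Fe apfu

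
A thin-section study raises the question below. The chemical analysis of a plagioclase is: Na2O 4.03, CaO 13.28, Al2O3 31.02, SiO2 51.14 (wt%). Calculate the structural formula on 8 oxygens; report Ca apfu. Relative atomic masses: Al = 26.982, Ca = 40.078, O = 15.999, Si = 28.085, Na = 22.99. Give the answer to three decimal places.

Na2O: 4.03/61.979 = 0.06502 mol → 0.13004 mol Na, 0.06502 mol O.
CaO: 13.28/56.077 = 0.23682 mol → 0.23682 mol Ca, 0.23682 mol O.
Al2O3: 31.02/101.961 = 0.30423 mol → 0.60846 mol Al, 0.91269 mol O.
SiO2: 51.14/60.083 = 0.85116 mol → 0.85116 mol Si, 1.70232 mol O.
Total oxygen = 2.91685 mol. Normalization factor = 8/2.91685 = 2.74268.
Ca per 8 O = 0.23682 × 2.74268 = 0.650.

0.650 Ca apfu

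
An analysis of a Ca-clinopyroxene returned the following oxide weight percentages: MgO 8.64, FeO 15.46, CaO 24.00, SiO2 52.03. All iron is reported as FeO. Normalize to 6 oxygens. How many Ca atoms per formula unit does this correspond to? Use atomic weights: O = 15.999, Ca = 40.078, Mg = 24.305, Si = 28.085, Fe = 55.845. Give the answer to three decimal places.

0.992 Ca apfu

MgO (M=40.304): mol = 0.21437; Mg = 0.21437, O = 0.21437.
FeO (M=71.844): mol = 0.21519; Fe = 0.21519, O = 0.21519.
CaO (M=56.077): mol = 0.42798; Ca = 0.42798, O = 0.42798.
SiO2 (M=60.083): mol = 0.86597; Si = 0.86597, O = 1.73194.
ΣO = 2.58948; factor = 6/ΣO = 2.31707.
Ca apfu = 0.42798 × 2.31707 = 0.992.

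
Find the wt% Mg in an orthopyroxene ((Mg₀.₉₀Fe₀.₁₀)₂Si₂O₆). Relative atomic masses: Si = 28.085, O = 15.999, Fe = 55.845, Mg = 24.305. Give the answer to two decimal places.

21.13 mass %

Molar mass of (Mg₀.₉₀Fe₀.₁₀)₂Si₂O₆: 1.80·24.305 + 0.20·55.845 + 2·28.085 + 6·15.999 = 207.082 g/mol.
Mass of Mg per formula unit: 1.80 × 24.305 = 43.749 g.
Weight fraction Mg = 43.749 / 207.082 = 0.2113.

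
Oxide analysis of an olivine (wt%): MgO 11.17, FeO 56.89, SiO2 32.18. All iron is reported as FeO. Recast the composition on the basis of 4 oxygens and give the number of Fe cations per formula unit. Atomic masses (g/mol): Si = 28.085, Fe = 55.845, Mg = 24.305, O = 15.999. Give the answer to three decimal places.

1.480 Fe apfu

11.17 wt% MgO ÷ 40.304 g/mol = 0.27714 mol, giving 0.27714 Mg and 0.27714 O.
56.89 wt% FeO ÷ 71.844 g/mol = 0.79185 mol, giving 0.79185 Fe and 0.79185 O.
32.18 wt% SiO2 ÷ 60.083 g/mol = 0.53559 mol, giving 0.53559 Si and 1.07118 O.
Oxygen sums to 2.14017; scaling by 4/2.14017 = 1.86901 puts the formula on 4 O.
Fe: 0.79185 × 1.86901 = 1.480 atoms per formula unit.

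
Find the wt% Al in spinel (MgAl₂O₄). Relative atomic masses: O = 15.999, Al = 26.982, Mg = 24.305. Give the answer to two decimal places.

Molar mass of MgAl₂O₄: 1×24.305 + 2×26.982 + 4×15.999 = 142.265 g/mol.
Mass of Al per formula unit: 2 × 26.982 = 53.964 g.
Weight fraction Al = 53.964 / 142.265 = 0.3793.

37.93 weight percent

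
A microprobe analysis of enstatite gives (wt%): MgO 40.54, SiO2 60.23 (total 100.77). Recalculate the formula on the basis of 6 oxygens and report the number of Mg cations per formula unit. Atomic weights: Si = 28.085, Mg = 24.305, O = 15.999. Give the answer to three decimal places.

2.005 Mg apfu

MgO: 40.54/40.304 = 1.00586 mol → 1.00586 mol Mg, 1.00586 mol O.
SiO2: 60.23/60.083 = 1.00245 mol → 1.00245 mol Si, 2.00490 mol O.
Total oxygen = 3.01076 mol. Normalization factor = 6/3.01076 = 1.99285.
Mg per 6 O = 1.00586 × 1.99285 = 2.005.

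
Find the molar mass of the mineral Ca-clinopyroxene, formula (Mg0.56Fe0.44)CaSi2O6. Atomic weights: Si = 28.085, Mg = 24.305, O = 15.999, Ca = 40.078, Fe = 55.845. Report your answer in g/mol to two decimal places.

230.42 g/mol

The formula mass is the sum 0.56×24.305 + 0.44×55.845 + 1×40.078 + 2×28.085 + 6×15.999.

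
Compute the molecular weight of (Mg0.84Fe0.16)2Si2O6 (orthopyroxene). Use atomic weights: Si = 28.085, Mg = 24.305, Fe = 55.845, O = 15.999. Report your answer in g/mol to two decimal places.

210.87 g/mol

The formula mass is the sum 1.68*24.305 + 0.32*55.845 + 2*28.085 + 6*15.999.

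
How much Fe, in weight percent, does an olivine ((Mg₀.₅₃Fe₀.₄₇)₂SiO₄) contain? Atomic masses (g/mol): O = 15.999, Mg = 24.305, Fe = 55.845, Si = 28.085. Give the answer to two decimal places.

30.82 weight percent

Molar mass of (Mg₀.₅₃Fe₀.₄₇)₂SiO₄: 1.06×24.305 + 0.94×55.845 + 1×28.085 + 4×15.999 = 170.339 g/mol.
Mass of Fe per formula unit: 0.94 × 55.845 = 52.494 g.
Weight fraction Fe = 52.494 / 170.339 = 0.3082.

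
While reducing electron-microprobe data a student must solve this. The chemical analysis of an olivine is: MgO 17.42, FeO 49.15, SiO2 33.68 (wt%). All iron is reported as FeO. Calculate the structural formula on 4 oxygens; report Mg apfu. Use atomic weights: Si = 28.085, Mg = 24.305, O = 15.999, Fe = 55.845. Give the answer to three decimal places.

0.773 Mg apfu

MgO (M=40.304): mol = 0.43222; Mg = 0.43222, O = 0.43222.
FeO (M=71.844): mol = 0.68412; Fe = 0.68412, O = 0.68412.
SiO2 (M=60.083): mol = 0.56056; Si = 0.56056, O = 1.12112.
ΣO = 2.23746; factor = 4/ΣO = 1.78774.
Mg apfu = 0.43222 × 1.78774 = 0.773.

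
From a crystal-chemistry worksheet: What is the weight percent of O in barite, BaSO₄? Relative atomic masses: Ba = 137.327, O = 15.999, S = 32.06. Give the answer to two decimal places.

27.42 weight percent

Molar mass of BaSO₄: 1×137.327 + 1×32.06 + 4×15.999 = 233.383 g/mol.
Mass of O per formula unit: 4 × 15.999 = 63.996 g.
Weight fraction O = 63.996 / 233.383 = 0.2742.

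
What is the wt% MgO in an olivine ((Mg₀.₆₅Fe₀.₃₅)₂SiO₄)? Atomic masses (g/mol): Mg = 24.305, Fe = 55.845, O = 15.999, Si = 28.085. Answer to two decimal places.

32.19 wt%

Formula mass = 162.769 g/mol.
1.30 Mg → 1.3000 mol MgO per formula unit; M(MgO) = 40.304, so MgO mass = 52.395 g.
52.395/162.769 × 100 = 32.19 wt%.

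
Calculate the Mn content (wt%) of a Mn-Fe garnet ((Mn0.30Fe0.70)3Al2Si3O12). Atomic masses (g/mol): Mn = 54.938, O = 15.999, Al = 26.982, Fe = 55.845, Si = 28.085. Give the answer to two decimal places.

Molar mass of (Mn0.30Fe0.70)3Al2Si3O12: 0.90×54.938 + 2.10×55.845 + 2×26.982 + 3×28.085 + 12×15.999 = 496.926 g/mol.
Mass of Mn per formula unit: 0.90 × 54.938 = 49.444 g.
Weight fraction Mn = 49.444 / 496.926 = 0.0995.

9.95 wt%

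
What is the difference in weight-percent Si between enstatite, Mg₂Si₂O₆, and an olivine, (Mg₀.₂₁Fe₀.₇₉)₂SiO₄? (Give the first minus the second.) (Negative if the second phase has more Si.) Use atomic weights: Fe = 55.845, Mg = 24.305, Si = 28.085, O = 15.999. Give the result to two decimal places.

Si in Mg₂Si₂O₆: molar mass 200.774 g/mol; 2×28.085 = 56.170 g → 27.98 wt%.
Si in (Mg₀.₂₁Fe₀.₇₉)₂SiO₄: molar mass 190.524 g/mol; 1×28.085 = 28.085 g → 14.74 wt%.
Difference = 27.98 − 14.74 = 13.24 percentage points.

13.24 percentage points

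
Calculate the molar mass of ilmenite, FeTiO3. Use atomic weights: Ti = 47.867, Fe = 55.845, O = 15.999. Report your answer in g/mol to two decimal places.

M = 1*55.845 + 1*47.867 + 3*15.999

151.71 g/mol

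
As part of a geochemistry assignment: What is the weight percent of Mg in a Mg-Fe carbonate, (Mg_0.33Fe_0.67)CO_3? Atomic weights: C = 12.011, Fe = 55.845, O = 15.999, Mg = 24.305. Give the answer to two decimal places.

7.61 mass %

Formula mass = 0.33·24.305 + 0.67·55.845 + 1·12.011 + 3·15.999 = 105.445 g/mol, of which 8.021 g is Mg.
So Mg makes up 8.021/105.445 = 0.0761 of the mass, i.e. 7.61%.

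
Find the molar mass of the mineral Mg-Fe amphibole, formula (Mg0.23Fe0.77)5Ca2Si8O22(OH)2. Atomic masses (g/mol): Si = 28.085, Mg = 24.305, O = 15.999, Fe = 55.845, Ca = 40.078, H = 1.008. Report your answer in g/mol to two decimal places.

933.78 g/mol

The formula mass is the sum 1.15·24.305 + 3.85·55.845 + 2·40.078 + 8·28.085 + 24·15.999 + 2·1.008.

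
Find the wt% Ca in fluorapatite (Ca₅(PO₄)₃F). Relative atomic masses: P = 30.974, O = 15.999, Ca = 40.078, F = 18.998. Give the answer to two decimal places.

39.74 mass %

Formula mass = 5*40.078 + 3*30.974 + 12*15.999 + 1*18.998 = 504.298 g/mol, of which 200.390 g is Ca.
So Ca makes up 200.390/504.298 = 0.3974 of the mass, i.e. 39.74%.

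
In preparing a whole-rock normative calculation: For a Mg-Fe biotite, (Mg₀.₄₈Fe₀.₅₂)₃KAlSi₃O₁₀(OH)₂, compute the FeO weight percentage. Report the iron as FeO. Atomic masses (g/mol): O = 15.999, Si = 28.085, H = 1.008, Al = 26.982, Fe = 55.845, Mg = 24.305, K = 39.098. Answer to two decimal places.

Molar mass of (Mg₀.₄₈Fe₀.₅₂)₃KAlSi₃O₁₀(OH)₂ = 1.44×24.305 + 1.56×55.845 + 1×39.098 + 1×26.982 + 3×28.085 + 12×15.999 + 2×1.008 = 466.456 g/mol.
Each formula unit contains 1.56 Fe, equivalent to 1.56/1 = 1.5600 mol FeO.
M(FeO) = 1×55.845 + 1×15.999 = 71.844 g/mol.
Mass of FeO per formula unit = 1.5600 × 71.844 = 112.077 g.
FeO wt% = 112.077 / 466.456 × 100 = 24.03%.

24.03 wt%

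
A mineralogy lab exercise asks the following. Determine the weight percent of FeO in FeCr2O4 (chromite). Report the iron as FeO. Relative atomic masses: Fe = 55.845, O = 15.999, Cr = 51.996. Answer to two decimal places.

32.10 wt%

Formula mass = 223.833 g/mol.
1 Fe → 1.0000 mol FeO per formula unit; M(FeO) = 71.844, so FeO mass = 71.844 g.
71.844/223.833 × 100 = 32.10 wt%.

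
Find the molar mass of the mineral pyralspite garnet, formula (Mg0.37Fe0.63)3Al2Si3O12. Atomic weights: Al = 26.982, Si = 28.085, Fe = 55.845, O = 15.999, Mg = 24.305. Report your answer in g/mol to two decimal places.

The formula mass is the sum 1.11·24.305 + 1.89·55.845 + 2·26.982 + 3·28.085 + 12·15.999.

462.73 g/mol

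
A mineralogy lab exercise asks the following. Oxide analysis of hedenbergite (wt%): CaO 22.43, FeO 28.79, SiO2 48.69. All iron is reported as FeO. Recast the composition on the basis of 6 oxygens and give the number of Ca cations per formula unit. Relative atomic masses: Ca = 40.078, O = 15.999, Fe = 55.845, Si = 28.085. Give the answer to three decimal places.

0.991 Ca apfu

CaO (M=56.077): mol = 0.39999; Ca = 0.39999, O = 0.39999.
FeO (M=71.844): mol = 0.40073; Fe = 0.40073, O = 0.40073.
SiO2 (M=60.083): mol = 0.81038; Si = 0.81038, O = 1.62076.
ΣO = 2.42148; factor = 6/ΣO = 2.47782.
Ca apfu = 0.39999 × 2.47782 = 0.991.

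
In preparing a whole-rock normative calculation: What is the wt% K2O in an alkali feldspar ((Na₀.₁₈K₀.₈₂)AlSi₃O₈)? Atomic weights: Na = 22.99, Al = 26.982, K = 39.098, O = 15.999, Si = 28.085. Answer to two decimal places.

Molar mass of (Na₀.₁₈K₀.₈₂)AlSi₃O₈ = 0.18×22.99 + 0.82×39.098 + 1×26.982 + 3×28.085 + 8×15.999 = 275.428 g/mol.
Each formula unit contains 0.82 K, equivalent to 0.82/2 = 0.4100 mol K2O.
M(K2O) = 2×39.098 + 1×15.999 = 94.195 g/mol.
Mass of K2O per formula unit = 0.4100 × 94.195 = 38.620 g.
K2O wt% = 38.620 / 275.428 × 100 = 14.02%.

14.02 wt%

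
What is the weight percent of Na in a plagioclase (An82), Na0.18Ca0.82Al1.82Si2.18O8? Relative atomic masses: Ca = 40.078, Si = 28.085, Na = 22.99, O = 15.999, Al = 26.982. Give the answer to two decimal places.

1.50 mass %

M(Na0.18Ca0.82Al1.82Si2.18O8) = 275.327 g/mol.
Na contributes 0.18 × 22.99 = 4.138 g per mole.
4.138/275.327 = 0.0150 → 1.50%.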